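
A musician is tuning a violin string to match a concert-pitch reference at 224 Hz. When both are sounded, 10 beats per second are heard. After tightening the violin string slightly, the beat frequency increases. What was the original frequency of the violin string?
234 Hz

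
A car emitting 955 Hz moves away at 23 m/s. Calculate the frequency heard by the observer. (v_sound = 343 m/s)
f_obs = f·v/(v + v_s) = 895 Hz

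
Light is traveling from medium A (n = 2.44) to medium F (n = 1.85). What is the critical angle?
θc = arcsin(n₂/n₁) = 49.31°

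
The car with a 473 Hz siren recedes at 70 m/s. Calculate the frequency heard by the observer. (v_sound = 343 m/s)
f_obs = f·v/(v + v_s) = 392.8 Hz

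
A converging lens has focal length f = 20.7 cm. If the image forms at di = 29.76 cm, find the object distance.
1/do = 1/f − 1/di → do = 67.99 cm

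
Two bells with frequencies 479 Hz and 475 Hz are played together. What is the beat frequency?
4 Hz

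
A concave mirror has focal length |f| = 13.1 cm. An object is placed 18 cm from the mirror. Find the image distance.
f = +13.1 cm (concave); 1/di = 1/f − 1/do → di = 48.12 cm (real image, in front of mirror)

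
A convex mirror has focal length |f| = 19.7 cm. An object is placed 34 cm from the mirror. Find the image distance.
f = −19.7 cm (convex); 1/di = 1/f − 1/do → di = -12.47 cm (virtual image, behind mirror)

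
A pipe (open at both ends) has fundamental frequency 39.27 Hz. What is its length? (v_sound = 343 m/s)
L = v/(2f₁) = 4.367 m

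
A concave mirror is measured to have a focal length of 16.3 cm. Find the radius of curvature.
R = 2|f| = 32.6 cm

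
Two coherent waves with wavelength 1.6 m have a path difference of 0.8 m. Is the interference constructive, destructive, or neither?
destructive — path difference = 0.5λ, an odd multiple of λ/2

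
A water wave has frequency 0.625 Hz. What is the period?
T = 1/f = 1.6 s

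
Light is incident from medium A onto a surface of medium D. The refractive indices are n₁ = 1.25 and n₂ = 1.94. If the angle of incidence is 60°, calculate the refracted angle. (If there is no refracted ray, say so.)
sin θ₂ = (n₁/n₂)·sin θ₁ = 0.558 → θ₂ = 33.92°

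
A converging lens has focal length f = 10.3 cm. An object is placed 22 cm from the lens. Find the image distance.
1/di = 1/f − 1/do → di = 19.37 cm (real image)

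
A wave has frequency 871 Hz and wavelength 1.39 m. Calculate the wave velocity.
v = fλ = 1211 m/s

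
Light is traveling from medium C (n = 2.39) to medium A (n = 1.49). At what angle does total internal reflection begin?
θc = arcsin(n₂/n₁) = 38.57°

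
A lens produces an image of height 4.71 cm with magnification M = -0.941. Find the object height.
ho = |hi|/|M| = 5.005 cm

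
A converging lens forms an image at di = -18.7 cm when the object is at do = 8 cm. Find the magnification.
M = −di/do = 2.337 (upright image)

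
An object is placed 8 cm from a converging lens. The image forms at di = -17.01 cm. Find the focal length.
1/f = 1/do + 1/di → f = 15.1 cm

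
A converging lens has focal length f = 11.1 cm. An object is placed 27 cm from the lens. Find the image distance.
1/di = 1/f − 1/do → di = 18.85 cm (real image)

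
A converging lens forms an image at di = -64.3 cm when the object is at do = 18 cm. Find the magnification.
M = −di/do = 3.572 (upright image)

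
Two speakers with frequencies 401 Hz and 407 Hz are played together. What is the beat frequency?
6 Hz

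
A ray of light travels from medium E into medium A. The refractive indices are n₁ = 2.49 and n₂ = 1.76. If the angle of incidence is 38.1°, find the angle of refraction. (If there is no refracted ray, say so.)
sin θ₂ = (n₁/n₂)·sin θ₁ = 0.873 → θ₂ = 60.81°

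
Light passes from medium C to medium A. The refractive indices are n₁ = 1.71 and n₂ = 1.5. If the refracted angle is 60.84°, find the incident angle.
sin θ₁ = (n₂/n₁)·sin θ₂ → θ₁ = 50°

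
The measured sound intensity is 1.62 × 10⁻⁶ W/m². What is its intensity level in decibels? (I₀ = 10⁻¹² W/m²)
β = 10·log₁₀(I/I₀) = 62.1 dB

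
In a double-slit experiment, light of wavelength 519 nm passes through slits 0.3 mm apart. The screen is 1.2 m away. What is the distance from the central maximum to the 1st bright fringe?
y = mλL/d = 2.076 mm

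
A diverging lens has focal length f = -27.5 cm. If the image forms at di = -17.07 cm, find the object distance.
1/do = 1/f − 1/di → do = 45.01 cm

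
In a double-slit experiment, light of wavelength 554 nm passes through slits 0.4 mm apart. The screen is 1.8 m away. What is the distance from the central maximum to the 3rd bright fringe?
y = mλL/d = 7.479 mm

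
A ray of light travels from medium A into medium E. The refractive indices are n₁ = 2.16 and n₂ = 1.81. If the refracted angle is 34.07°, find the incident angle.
sin θ₁ = (n₂/n₁)·sin θ₂ → θ₁ = 28°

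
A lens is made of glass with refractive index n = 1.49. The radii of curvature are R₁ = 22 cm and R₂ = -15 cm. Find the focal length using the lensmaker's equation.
1/f = (n − 1)(1/R₁ − 1/R₂) → f = 18.2 cm (converging lens)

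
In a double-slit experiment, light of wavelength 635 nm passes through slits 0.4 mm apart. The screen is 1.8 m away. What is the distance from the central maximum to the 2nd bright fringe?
y = mλL/d = 5.715 mm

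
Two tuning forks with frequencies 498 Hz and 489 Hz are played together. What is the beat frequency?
9 Hz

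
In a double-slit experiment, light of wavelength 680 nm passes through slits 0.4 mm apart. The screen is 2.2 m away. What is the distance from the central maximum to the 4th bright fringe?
y = mλL/d = 14.96 mm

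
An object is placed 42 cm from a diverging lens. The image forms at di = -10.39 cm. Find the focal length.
1/f = 1/do + 1/di → f = -13.81 cm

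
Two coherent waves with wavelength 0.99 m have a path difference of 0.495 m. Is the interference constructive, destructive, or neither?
destructive — path difference = 0.5λ, an odd multiple of λ/2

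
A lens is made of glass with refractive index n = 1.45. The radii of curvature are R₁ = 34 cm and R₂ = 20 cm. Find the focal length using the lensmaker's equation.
1/f = (n − 1)(1/R₁ − 1/R₂) → f = -107.9 cm (diverging lens)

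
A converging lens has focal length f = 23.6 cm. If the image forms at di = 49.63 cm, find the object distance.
1/do = 1/f − 1/di → do = 45 cm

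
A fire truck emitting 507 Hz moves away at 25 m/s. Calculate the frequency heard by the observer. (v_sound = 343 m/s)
f_obs = f·v/(v + v_s) = 472.6 Hz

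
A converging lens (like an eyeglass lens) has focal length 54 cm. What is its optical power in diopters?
P = 1/f = 1.852 D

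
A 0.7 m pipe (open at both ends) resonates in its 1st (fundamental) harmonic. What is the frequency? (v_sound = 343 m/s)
fₙ = nv/(2L) = 245 Hz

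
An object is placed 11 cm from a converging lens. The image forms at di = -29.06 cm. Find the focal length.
1/f = 1/do + 1/di → f = 17.7 cm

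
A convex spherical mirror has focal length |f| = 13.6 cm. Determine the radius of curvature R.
R = 2|f| = 27.2 cm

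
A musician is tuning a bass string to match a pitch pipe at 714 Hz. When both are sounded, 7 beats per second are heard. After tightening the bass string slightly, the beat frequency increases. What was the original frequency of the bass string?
721 Hz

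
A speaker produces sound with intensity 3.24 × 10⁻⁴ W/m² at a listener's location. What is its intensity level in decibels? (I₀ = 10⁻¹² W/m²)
β = 10·log₁₀(I/I₀) = 85.11 dB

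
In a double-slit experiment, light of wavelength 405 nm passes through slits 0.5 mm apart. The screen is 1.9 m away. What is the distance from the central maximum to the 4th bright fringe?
y = mλL/d = 6.156 mm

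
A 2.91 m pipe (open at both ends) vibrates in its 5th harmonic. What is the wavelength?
λₙ = 2L/n = 1.164 m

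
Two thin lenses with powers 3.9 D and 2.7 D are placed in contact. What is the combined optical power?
P_total = P₁ + P₂ = 6.6 D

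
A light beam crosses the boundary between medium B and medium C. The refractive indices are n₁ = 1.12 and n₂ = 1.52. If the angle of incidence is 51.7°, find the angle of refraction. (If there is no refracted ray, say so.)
sin θ₂ = (n₁/n₂)·sin θ₁ = 0.5783 → θ₂ = 35.33°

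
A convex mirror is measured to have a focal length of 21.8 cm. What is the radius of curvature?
R = 2|f| = 43.6 cm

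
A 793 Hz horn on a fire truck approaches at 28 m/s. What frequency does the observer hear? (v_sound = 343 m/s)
f_obs = f·v/(v − v_s) = 863.5 Hz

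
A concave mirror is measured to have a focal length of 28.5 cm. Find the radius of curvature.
R = 2|f| = 57 cm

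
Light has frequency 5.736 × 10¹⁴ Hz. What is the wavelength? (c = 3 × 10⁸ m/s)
λ = c/f = 523 nm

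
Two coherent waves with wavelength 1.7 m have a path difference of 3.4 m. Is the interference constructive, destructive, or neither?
constructive — path difference = 2λ, a whole number of wavelengths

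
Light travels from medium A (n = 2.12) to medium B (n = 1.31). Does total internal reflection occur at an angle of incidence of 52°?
θc = arcsin(n₂/n₁) = 38.16°; 52° > θc, so yes — total internal reflection.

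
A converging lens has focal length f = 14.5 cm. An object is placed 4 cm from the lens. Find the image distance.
1/di = 1/f − 1/do → di = -5.524 cm (virtual image)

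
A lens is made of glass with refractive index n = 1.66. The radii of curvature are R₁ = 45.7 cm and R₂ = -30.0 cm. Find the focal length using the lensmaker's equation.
1/f = (n − 1)(1/R₁ − 1/R₂) → f = 27.44 cm (converging lens)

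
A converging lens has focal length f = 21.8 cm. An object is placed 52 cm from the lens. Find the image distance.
1/di = 1/f − 1/do → di = 37.54 cm (real image)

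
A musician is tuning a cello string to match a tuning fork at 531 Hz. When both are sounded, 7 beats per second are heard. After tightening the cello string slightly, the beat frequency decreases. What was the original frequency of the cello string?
524 Hz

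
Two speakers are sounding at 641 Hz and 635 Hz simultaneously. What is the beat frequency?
6 Hz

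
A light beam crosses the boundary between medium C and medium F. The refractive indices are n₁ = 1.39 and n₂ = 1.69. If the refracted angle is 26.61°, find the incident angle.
sin θ₁ = (n₂/n₁)·sin θ₂ → θ₁ = 33°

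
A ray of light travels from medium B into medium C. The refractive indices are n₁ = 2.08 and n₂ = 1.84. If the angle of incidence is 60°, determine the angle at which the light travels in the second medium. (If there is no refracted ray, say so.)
sin θ₂ = (n₁/n₂)·sin θ₁ = 0.979 → θ₂ = 78.23°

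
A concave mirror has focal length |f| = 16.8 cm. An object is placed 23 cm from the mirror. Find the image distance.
f = +16.8 cm (concave); 1/di = 1/f − 1/do → di = 62.32 cm (real image, in front of mirror)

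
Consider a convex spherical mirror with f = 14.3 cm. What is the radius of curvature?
R = 2|f| = 28.6 cm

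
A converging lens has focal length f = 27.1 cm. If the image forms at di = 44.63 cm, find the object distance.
1/do = 1/f − 1/di → do = 68.99 cm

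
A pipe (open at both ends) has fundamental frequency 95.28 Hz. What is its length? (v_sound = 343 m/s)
L = v/(2f₁) = 1.8 m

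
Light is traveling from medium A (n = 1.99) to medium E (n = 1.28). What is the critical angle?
θc = arcsin(n₂/n₁) = 40.03°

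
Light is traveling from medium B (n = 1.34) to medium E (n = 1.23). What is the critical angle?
θc = arcsin(n₂/n₁) = 66.62°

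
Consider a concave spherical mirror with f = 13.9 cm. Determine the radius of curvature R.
R = 2|f| = 27.8 cm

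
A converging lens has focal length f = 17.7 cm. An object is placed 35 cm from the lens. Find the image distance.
1/di = 1/f − 1/do → di = 35.81 cm (real image)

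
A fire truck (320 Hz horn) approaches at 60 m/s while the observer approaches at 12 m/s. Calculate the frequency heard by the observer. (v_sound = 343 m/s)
f_obs = f·(v + v_o)/(v − v_s) = 401.4 Hz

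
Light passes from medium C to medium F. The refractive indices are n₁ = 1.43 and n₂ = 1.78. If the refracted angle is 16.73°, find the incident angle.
sin θ₁ = (n₂/n₁)·sin θ₂ → θ₁ = 21°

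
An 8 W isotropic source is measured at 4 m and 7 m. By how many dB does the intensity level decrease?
Δβ = 20·log₁₀(r₂/r₁) = 4.861 dB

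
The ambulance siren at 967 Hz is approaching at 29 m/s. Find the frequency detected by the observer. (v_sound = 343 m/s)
f_obs = f·v/(v − v_s) = 1056 Hz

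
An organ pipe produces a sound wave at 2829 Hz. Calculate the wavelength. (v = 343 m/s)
λ = v/f = 0.1212 m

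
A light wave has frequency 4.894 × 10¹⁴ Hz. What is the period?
T = 1/f = 2.043 × 10⁻¹⁵ s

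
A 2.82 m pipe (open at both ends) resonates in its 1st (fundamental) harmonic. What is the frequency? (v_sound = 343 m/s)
fₙ = nv/(2L) = 60.82 Hz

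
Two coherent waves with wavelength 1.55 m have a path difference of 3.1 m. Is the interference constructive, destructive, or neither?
constructive — path difference = 2λ, a whole number of wavelengths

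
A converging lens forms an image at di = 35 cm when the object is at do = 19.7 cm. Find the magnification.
M = −di/do = -1.777 (inverted image)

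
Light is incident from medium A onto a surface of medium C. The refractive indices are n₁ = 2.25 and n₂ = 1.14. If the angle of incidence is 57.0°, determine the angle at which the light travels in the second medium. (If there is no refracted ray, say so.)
sin θ₂ = (n₁/n₂)·sin θ₁ = 1.655 > 1, so there is no refracted ray — the light undergoes total internal reflection.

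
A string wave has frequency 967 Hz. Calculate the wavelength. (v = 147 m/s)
λ = v/f = 0.152 m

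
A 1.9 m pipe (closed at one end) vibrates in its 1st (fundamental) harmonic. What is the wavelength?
λₙ = 4L/n = 7.6 m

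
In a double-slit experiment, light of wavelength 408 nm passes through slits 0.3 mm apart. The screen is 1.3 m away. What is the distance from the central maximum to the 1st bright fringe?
y = mλL/d = 1.768 mm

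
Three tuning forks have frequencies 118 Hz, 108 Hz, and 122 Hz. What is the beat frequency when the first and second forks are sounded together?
10 Hz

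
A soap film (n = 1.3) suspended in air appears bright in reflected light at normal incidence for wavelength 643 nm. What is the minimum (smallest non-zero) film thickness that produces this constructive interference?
2nt = (m − ½)λ with m = 1 → t = (m − ½)λ/(2n) = 123.7 nm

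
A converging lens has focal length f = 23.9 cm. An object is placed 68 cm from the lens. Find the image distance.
1/di = 1/f − 1/do → di = 36.85 cm (real image)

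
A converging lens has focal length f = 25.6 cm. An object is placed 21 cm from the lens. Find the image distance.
1/di = 1/f − 1/do → di = -116.9 cm (virtual image)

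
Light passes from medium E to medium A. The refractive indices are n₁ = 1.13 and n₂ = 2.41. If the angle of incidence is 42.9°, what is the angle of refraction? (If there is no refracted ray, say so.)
sin θ₂ = (n₁/n₂)·sin θ₁ = 0.3192 → θ₂ = 18.61°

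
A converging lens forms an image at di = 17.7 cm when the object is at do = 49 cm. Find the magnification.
M = −di/do = -0.3612 (inverted image)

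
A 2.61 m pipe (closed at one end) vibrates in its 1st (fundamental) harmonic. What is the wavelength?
λₙ = 4L/n = 10.44 m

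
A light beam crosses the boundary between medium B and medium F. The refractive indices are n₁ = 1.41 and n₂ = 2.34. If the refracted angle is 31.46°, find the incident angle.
sin θ₁ = (n₂/n₁)·sin θ₂ → θ₁ = 60.01°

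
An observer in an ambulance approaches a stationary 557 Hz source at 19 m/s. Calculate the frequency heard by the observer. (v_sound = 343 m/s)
f_obs = f·(v + v_o)/v = 587.9 Hz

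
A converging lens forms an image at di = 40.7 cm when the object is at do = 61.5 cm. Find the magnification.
M = −di/do = -0.6618 (inverted image)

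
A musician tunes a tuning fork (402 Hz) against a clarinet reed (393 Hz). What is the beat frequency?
9 Hz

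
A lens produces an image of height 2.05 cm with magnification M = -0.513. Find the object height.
ho = |hi|/|M| = 3.996 cm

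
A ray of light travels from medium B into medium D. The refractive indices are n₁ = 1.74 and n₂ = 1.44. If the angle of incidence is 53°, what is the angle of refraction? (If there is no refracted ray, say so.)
sin θ₂ = (n₁/n₂)·sin θ₁ = 0.965 → θ₂ = 74.8°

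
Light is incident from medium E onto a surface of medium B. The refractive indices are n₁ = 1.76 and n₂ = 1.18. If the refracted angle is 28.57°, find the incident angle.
sin θ₁ = (n₂/n₁)·sin θ₂ → θ₁ = 18.7°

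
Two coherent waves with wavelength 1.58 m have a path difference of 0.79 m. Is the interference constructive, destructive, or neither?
destructive — path difference = 0.5λ, an odd multiple of λ/2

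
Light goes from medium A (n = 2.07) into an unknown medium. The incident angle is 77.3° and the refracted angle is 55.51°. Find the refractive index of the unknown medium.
n₂ = n₁·sin θ₁ / sin θ₂ = 2.45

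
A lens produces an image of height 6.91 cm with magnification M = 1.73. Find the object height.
ho = |hi|/|M| = 3.994 cm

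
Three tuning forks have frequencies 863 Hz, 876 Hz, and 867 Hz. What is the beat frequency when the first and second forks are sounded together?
13 Hz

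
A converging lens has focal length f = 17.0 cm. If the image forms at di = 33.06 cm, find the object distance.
1/do = 1/f − 1/di → do = 35 cm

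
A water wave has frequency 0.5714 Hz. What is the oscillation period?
T = 1/f = 1.75 s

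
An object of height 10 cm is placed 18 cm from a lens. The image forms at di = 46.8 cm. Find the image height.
hi = (-di/do) × ho = -26 cm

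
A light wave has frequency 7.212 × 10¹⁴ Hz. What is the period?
T = 1/f = 1.387 × 10⁻¹⁵ s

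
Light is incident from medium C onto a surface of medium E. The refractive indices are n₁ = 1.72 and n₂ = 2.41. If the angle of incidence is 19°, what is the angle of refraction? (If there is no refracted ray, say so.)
sin θ₂ = (n₁/n₂)·sin θ₁ = 0.2324 → θ₂ = 13.44°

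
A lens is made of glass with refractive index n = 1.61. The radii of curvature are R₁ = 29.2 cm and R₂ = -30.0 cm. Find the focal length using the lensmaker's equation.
1/f = (n − 1)(1/R₁ − 1/R₂) → f = 24.26 cm (converging lens)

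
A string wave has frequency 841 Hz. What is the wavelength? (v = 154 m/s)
λ = v/f = 0.1831 m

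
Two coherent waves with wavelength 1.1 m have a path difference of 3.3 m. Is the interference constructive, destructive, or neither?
constructive — path difference = 3λ, a whole number of wavelengths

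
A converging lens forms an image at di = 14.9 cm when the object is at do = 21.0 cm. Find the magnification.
M = −di/do = -0.7095 (inverted image)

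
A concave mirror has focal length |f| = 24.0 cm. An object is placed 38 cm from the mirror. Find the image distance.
f = +24.0 cm (concave); 1/di = 1/f − 1/do → di = 65.14 cm (real image, in front of mirror)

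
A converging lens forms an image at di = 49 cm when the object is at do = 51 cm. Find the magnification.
M = −di/do = -0.9608 (inverted image)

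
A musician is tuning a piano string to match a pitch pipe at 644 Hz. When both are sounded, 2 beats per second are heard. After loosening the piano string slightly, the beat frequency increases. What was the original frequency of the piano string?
642 Hz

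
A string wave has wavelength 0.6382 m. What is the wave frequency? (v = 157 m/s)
f = v/λ = 246 Hz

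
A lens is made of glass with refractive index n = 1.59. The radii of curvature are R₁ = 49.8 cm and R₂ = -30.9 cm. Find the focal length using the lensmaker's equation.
1/f = (n − 1)(1/R₁ − 1/R₂) → f = 32.32 cm (converging lens)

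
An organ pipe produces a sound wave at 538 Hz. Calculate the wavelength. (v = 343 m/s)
λ = v/f = 0.6375 m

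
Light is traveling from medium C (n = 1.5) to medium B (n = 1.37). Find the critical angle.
θc = arcsin(n₂/n₁) = 65.97°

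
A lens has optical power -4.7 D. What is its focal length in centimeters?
f = 1/P = -21.28 cm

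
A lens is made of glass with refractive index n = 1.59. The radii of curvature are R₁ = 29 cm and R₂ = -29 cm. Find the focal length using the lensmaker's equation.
1/f = (n − 1)(1/R₁ − 1/R₂) → f = 24.58 cm (converging lens)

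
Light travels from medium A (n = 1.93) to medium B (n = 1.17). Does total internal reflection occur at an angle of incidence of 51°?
θc = arcsin(n₂/n₁) = 37.32°; 51° > θc, so yes — total internal reflection.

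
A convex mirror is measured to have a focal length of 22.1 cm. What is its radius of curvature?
R = 2|f| = 44.2 cm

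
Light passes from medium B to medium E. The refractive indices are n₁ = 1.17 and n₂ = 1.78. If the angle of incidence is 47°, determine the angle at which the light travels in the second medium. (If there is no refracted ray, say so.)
sin θ₂ = (n₁/n₂)·sin θ₁ = 0.4807 → θ₂ = 28.73°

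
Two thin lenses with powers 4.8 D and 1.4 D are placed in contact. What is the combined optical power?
P_total = P₁ + P₂ = 6.2 D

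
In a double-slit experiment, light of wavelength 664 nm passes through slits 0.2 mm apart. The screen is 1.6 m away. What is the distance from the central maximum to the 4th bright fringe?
y = mλL/d = 21.25 mm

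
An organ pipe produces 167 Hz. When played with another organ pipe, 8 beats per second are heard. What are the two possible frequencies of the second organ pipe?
f₂ = 167 ± 8 Hz → 175 Hz or 159 Hz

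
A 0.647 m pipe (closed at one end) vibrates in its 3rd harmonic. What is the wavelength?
λₙ = 4L/n = 0.8627 m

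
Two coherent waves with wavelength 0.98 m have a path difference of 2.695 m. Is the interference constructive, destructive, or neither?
neither (partial) — path difference = 2.75λ, neither a whole number of wavelengths nor an odd multiple of λ/2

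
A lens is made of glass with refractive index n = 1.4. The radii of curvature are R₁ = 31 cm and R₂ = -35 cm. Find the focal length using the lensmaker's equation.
1/f = (n − 1)(1/R₁ − 1/R₂) → f = 41.1 cm (converging lens)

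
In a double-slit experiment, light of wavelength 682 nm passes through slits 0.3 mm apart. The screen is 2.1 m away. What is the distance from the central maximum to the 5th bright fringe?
y = mλL/d = 23.87 mm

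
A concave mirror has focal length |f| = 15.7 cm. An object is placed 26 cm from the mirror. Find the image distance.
f = +15.7 cm (concave); 1/di = 1/f − 1/do → di = 39.63 cm (real image, in front of mirror)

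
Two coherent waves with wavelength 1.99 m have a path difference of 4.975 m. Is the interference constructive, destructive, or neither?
destructive — path difference = 2.5λ, an odd multiple of λ/2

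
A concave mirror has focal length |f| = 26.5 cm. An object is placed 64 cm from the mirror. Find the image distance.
f = +26.5 cm (concave); 1/di = 1/f − 1/do → di = 45.23 cm (real image, in front of mirror)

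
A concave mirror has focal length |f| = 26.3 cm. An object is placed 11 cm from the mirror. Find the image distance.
f = +26.3 cm (concave); 1/di = 1/f − 1/do → di = -18.91 cm (virtual image, behind mirror)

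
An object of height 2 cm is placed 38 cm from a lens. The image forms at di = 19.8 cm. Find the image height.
hi = (-di/do) × ho = -1.042 cm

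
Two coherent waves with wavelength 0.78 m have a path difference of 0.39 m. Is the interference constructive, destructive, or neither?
destructive — path difference = 0.5λ, an odd multiple of λ/2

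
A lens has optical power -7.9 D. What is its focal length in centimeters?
f = 1/P = -12.66 cm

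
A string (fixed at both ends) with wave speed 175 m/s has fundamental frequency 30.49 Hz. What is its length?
L = v/(2f₁) = 2.87 m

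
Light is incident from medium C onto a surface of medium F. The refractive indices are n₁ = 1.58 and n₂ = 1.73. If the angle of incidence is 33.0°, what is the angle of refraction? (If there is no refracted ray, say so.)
sin θ₂ = (n₁/n₂)·sin θ₁ = 0.4974 → θ₂ = 29.83°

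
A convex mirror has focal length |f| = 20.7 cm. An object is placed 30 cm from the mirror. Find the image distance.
f = −20.7 cm (convex); 1/di = 1/f − 1/do → di = -12.25 cm (virtual image, behind mirror)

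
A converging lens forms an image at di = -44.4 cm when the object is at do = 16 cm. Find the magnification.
M = −di/do = 2.775 (upright image)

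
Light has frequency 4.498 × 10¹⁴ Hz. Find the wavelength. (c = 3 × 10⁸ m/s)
λ = c/f = 667 nm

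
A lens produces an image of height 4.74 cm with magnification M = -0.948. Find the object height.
ho = |hi|/|M| = 5 cm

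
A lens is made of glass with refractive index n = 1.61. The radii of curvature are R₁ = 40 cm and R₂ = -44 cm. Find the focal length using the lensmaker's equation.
1/f = (n − 1)(1/R₁ − 1/R₂) → f = 34.35 cm (converging lens)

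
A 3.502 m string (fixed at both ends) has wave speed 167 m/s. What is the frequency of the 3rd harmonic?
fₙ = nv/(2L) = 71.53 Hz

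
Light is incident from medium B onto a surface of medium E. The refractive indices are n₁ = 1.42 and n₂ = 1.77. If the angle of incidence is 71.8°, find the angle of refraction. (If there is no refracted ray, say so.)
sin θ₂ = (n₁/n₂)·sin θ₁ = 0.7621 → θ₂ = 49.65°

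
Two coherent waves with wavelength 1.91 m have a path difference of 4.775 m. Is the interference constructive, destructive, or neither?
destructive — path difference = 2.5λ, an odd multiple of λ/2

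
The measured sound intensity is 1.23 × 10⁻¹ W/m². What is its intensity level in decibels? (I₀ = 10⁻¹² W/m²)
β = 10·log₁₀(I/I₀) = 110.9 dB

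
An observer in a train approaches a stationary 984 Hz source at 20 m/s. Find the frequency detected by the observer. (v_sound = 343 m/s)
f_obs = f·(v + v_o)/v = 1041 Hz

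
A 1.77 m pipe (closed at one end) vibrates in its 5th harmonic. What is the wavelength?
λₙ = 4L/n = 1.416 m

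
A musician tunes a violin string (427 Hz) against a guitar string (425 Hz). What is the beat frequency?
2 Hz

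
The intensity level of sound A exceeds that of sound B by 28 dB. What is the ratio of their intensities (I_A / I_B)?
I_A/I_B = 10^(Δβ/10) = 631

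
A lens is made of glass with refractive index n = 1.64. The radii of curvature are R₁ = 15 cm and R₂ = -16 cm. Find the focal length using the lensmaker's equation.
1/f = (n − 1)(1/R₁ − 1/R₂) → f = 12.1 cm (converging lens)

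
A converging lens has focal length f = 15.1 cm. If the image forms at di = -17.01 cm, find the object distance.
1/do = 1/f − 1/di → do = 7.999 cm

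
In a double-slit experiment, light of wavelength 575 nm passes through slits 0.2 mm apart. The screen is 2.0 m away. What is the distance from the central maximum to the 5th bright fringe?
y = mλL/d = 28.75 mm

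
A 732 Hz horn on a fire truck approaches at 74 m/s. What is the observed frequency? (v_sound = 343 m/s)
f_obs = f·v/(v − v_s) = 933.4 Hz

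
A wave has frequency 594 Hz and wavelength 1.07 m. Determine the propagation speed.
v = fλ = 635.6 m/s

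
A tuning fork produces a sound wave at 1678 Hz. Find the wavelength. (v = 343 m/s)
λ = v/f = 0.2044 m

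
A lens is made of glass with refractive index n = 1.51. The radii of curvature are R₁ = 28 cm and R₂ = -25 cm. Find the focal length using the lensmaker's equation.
1/f = (n − 1)(1/R₁ − 1/R₂) → f = 25.9 cm (converging lens)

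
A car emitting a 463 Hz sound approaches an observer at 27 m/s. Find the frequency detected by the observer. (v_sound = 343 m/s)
f_obs = f·v/(v − v_s) = 502.6 Hz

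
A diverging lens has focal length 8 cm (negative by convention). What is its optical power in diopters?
P = 1/f = -12.5 D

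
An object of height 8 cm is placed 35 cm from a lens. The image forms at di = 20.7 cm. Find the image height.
hi = (-di/do) × ho = -4.731 cm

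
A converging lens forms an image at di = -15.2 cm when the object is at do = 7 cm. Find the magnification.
M = −di/do = 2.171 (upright image)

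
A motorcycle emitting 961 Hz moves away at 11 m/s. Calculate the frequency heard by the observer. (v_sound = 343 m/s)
f_obs = f·v/(v + v_s) = 931.1 Hz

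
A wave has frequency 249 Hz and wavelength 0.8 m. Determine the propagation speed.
v = fλ = 199.2 m/s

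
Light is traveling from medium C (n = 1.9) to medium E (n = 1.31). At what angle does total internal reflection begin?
θc = arcsin(n₂/n₁) = 43.59°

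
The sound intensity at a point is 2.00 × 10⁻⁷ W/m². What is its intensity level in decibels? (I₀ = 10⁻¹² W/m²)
β = 10·log₁₀(I/I₀) = 53.01 dB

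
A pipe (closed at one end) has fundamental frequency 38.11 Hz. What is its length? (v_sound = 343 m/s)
L = v/(4f₁) = 2.25 m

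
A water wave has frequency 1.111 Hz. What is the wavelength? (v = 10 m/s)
λ = v/f = 9.001 m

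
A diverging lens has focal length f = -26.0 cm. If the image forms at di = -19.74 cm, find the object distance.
1/do = 1/f − 1/di → do = 81.99 cm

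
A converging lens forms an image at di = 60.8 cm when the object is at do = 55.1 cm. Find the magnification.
M = −di/do = -1.103 (inverted image)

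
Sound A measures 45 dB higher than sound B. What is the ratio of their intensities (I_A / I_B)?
I_A/I_B = 10^(Δβ/10) = 31620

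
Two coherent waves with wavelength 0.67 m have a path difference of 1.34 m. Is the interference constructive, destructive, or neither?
constructive — path difference = 2λ, a whole number of wavelengths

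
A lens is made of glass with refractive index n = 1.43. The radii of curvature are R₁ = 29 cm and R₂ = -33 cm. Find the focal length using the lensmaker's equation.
1/f = (n − 1)(1/R₁ − 1/R₂) → f = 35.9 cm (converging lens)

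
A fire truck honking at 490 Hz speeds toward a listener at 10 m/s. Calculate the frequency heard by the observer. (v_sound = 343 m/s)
f_obs = f·v/(v − v_s) = 504.7 Hz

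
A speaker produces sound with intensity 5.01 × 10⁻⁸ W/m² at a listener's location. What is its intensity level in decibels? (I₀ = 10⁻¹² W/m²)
β = 10·log₁₀(I/I₀) = 47 dB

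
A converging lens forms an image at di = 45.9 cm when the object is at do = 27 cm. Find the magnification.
M = −di/do = -1.7 (inverted image)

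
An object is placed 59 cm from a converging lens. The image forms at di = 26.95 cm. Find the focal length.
1/f = 1/do + 1/di → f = 18.5 cm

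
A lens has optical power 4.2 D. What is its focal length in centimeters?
f = 1/P = 23.81 cm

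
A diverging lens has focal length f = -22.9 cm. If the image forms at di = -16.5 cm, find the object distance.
1/do = 1/f − 1/di → do = 59.04 cm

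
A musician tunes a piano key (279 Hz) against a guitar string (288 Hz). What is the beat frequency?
9 Hz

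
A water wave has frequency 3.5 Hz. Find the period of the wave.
T = 1/f = 0.2857 s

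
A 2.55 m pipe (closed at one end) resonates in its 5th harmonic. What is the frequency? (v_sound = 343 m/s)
fₙ = nv/(4L) = 168.1 Hz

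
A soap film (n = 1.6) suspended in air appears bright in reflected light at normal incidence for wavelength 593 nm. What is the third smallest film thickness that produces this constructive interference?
2nt = (m − ½)λ with m = 3 → t = (m − ½)λ/(2n) = 463.3 nm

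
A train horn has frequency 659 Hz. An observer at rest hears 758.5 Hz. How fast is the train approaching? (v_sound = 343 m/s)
v_s = v·(1 − f/f_obs) = 44.99 m/s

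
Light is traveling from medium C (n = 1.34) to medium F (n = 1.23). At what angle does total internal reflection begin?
θc = arcsin(n₂/n₁) = 66.62°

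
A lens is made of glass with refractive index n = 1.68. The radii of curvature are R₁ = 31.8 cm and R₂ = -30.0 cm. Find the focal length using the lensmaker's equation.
1/f = (n − 1)(1/R₁ − 1/R₂) → f = 22.7 cm (converging lens)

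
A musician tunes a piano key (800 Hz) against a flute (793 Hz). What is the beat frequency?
7 Hz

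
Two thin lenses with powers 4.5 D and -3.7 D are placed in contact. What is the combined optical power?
P_total = P₁ + P₂ = 0.8 D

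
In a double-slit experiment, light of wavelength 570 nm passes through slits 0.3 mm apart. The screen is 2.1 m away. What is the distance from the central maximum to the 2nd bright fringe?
y = mλL/d = 7.98 mm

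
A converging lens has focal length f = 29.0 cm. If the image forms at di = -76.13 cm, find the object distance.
1/do = 1/f − 1/di → do = 21 cm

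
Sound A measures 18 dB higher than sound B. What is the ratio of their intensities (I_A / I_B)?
I_A/I_B = 10^(Δβ/10) = 63.1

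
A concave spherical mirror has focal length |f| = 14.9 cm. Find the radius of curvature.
R = 2|f| = 29.8 cm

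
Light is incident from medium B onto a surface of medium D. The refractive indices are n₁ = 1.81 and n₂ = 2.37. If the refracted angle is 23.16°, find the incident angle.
sin θ₁ = (n₂/n₁)·sin θ₂ → θ₁ = 31°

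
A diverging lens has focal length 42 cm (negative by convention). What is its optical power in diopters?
P = 1/f = -2.381 D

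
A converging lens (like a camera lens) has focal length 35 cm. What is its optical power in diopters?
P = 1/f = 2.857 D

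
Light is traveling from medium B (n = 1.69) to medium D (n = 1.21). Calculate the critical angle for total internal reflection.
θc = arcsin(n₂/n₁) = 45.72°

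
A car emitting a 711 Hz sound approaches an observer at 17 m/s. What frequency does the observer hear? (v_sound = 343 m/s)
f_obs = f·v/(v − v_s) = 748.1 Hz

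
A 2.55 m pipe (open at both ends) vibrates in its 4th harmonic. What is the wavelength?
λₙ = 2L/n = 1.275 m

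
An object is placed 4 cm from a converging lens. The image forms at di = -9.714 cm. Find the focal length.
1/f = 1/do + 1/di → f = 6.8 cm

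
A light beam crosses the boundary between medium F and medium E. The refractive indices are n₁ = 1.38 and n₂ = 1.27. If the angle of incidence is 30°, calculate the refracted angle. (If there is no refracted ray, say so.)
sin θ₂ = (n₁/n₂)·sin θ₁ = 0.5433 → θ₂ = 32.91°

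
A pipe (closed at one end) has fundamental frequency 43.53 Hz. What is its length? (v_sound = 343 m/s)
L = v/(4f₁) = 1.97 m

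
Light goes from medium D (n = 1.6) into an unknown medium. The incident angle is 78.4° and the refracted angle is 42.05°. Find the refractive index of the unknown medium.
n₂ = n₁·sin θ₁ / sin θ₂ = 2.34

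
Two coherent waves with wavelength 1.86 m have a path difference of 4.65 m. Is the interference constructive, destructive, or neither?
destructive — path difference = 2.5λ, an odd multiple of λ/2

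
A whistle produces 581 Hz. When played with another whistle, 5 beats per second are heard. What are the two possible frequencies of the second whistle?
f₂ = 581 ± 5 Hz → 586 Hz or 576 Hz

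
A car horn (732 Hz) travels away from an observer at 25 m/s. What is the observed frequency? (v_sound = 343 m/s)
f_obs = f·v/(v + v_s) = 682.3 Hz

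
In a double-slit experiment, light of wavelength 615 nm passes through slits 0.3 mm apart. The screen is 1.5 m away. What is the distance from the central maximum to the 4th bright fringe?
y = mλL/d = 12.3 mm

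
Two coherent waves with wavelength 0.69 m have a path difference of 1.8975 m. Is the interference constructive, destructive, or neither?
neither (partial) — path difference = 2.75λ, neither a whole number of wavelengths nor an odd multiple of λ/2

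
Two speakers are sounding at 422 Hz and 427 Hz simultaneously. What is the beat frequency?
5 Hz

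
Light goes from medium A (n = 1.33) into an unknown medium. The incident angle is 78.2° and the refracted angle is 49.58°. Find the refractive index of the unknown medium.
n₂ = n₁·sin θ₁ / sin θ₂ = 1.71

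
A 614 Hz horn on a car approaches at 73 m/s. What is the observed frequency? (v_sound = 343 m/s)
f_obs = f·v/(v − v_s) = 780 Hz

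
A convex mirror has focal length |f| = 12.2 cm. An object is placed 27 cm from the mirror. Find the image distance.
f = −12.2 cm (convex); 1/di = 1/f − 1/do → di = -8.403 cm (virtual image, behind mirror)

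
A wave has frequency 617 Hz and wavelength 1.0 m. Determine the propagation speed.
v = fλ = 617 m/s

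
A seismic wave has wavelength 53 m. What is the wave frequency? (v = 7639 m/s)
f = v/λ = 144.1 Hz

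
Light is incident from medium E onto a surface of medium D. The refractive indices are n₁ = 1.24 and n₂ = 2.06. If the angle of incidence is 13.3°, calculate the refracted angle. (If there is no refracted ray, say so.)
sin θ₂ = (n₁/n₂)·sin θ₁ = 0.1385 → θ₂ = 7.96°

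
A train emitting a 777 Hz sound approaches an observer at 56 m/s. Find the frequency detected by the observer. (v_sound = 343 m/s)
f_obs = f·v/(v − v_s) = 928.6 Hz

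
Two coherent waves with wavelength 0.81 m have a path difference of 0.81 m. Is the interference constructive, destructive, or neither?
constructive — path difference = 1λ, a whole number of wavelengths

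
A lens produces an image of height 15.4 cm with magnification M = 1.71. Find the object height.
ho = |hi|/|M| = 9.006 cm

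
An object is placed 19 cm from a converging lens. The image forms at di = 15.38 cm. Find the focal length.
1/f = 1/do + 1/di → f = 8.5 cm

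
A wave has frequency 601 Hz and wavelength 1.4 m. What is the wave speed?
v = fλ = 841.4 m/s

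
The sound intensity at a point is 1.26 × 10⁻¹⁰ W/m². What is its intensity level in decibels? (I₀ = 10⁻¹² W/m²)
β = 10·log₁₀(I/I₀) = 21 dB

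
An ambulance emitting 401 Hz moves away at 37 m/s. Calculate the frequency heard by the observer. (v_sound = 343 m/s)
f_obs = f·v/(v + v_s) = 362 Hz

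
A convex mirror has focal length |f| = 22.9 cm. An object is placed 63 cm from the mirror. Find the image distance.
f = −22.9 cm (convex); 1/di = 1/f − 1/do → di = -16.8 cm (virtual image, behind mirror)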